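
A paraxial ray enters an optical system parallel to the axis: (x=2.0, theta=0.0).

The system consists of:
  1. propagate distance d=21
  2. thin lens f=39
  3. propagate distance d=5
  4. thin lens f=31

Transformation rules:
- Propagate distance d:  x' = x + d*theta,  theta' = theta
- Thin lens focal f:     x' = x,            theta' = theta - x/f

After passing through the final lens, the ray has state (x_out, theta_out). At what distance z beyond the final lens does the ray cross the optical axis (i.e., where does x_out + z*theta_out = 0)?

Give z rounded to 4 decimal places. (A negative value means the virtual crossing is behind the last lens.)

Initial: x=2.0000 theta=0.0000
After 1 (propagate distance d=21): x=2.0000 theta=0.0000
After 2 (thin lens f=39): x=2.0000 theta=-2/39 (≈-0.0513)
After 3 (propagate distance d=5): x=68/39 (≈1.7436) theta=-2/39 (≈-0.0513)
After 4 (thin lens f=31): x=68/39 (≈1.7436) theta=-10/93 (≈-0.1075)
z_focus = -x_out/theta_out = -(68/39)/(-10/93) = 1054/65 ≈ 16.2154
Rounded to 4 decimal places: z = 16.2154

Answer: 16.2154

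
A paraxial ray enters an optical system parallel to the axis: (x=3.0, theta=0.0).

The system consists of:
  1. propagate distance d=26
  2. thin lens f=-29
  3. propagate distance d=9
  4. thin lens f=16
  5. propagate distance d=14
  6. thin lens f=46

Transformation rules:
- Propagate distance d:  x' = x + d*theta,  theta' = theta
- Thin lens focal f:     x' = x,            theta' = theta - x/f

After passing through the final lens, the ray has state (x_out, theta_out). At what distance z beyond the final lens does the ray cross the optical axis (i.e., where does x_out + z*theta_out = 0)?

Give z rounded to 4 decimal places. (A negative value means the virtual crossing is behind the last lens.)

Answer: 10.5183

Derivation:
Initial: x=3.0000 theta=0.0000
After 1 (propagate distance d=26): x=3.0000 theta=0.0000
After 2 (thin lens f=-29): x=3.0000 theta=3/29 (≈0.1034)
After 3 (propagate distance d=9): x=114/29 (≈3.9310) theta=3/29 (≈0.1034)
After 4 (thin lens f=16): x=114/29 (≈3.9310) theta=-33/232 (≈-0.1422)
After 5 (propagate distance d=14): x=225/116 (≈1.9397) theta=-33/232 (≈-0.1422)
After 6 (thin lens f=46): x=225/116 (≈1.9397) theta=-123/667 (≈-0.1844)
z_focus = -x_out/theta_out = -(225/116)/(-123/667) = 1725/164 ≈ 10.5183
Rounded to 4 decimal places: z = 10.5183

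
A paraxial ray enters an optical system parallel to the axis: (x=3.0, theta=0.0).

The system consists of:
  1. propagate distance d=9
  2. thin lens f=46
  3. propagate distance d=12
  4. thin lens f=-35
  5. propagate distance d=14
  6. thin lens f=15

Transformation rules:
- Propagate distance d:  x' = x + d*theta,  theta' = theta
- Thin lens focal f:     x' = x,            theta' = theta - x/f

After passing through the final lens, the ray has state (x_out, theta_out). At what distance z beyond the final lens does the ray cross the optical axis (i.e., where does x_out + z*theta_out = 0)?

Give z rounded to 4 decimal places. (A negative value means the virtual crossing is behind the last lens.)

Answer: 14.8111

Derivation:
Initial: x=3.0000 theta=0.0000
After 1 (propagate distance d=9): x=3.0000 theta=0.0000
After 2 (thin lens f=46): x=3.0000 theta=-3/46 (≈-0.0652)
After 3 (propagate distance d=12): x=51/23 (≈2.2174) theta=-3/46 (≈-0.0652)
After 4 (thin lens f=-35): x=51/23 (≈2.2174) theta=-3/1610 (≈-0.0019)
After 5 (propagate distance d=14): x=252/115 (≈2.1913) theta=-3/1610 (≈-0.0019)
After 6 (thin lens f=15): x=252/115 (≈2.1913) theta=-1191/8050 (≈-0.1480)
z_focus = -x_out/theta_out = -(252/115)/(-1191/8050) = 5880/397 ≈ 14.8111
Rounded to 4 decimal places: z = 14.8111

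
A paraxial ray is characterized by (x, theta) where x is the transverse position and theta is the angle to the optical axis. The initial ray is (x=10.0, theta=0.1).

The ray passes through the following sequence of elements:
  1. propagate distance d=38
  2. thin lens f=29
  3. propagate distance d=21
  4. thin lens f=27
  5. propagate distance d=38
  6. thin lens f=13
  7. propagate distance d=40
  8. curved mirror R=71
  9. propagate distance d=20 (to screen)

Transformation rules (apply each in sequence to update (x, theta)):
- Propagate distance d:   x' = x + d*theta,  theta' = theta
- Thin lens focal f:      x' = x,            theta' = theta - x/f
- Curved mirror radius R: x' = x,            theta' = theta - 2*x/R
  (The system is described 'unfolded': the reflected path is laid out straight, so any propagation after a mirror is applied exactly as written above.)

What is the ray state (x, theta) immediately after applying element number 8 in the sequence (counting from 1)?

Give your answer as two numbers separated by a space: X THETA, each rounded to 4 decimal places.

Answer: 10.8769 0.3828

Derivation:
Initial: x=10.0000 theta=0.1000
After 1 (propagate distance d=38): x=13.8000 theta=0.1000
After 2 (thin lens f=29): x=13.8000 theta=-109/290 (≈-0.3759)
After 3 (propagate distance d=21): x=1713/290 (≈5.9069) theta=-109/290 (≈-0.3759)
After 4 (thin lens f=27): x=1713/290 (≈5.9069) theta=-776/1305 (≈-0.5946)
After 5 (propagate distance d=38): x=-43559/2610 (≈-16.6893) theta=-776/1305 (≈-0.5946)
After 6 (thin lens f=13): x=-43559/2610 (≈-16.6893) theta=23383/33930 (≈0.6892)
After 7 (propagate distance d=40): x=369053/33930 (≈10.8769) theta=23383/33930 (≈0.6892)
After 8 (curved mirror R=71): x=369053/33930 (≈10.8769) theta=922087/2409030 (≈0.3828)
Rounded to 4 decimal places: x = 10.8769, theta = 0.3828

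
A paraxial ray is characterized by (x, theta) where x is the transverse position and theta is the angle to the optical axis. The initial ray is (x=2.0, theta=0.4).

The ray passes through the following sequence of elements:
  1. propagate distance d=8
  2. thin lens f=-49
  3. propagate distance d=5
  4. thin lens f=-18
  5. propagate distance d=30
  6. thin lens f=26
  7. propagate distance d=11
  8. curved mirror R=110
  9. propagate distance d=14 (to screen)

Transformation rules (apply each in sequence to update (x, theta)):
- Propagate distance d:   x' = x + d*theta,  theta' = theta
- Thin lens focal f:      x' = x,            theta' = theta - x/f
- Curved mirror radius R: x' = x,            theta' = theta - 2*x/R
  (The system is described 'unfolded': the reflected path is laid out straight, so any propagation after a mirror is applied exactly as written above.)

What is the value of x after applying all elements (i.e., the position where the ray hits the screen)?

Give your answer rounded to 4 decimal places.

Answer: 16.8901

Derivation:
Initial: x=2.0000 theta=0.4000
After 1 (propagate distance d=8): x=5.2000 theta=0.4000
After 2 (thin lens f=-49): x=5.2000 theta=124/245 (≈0.5061)
After 3 (propagate distance d=5): x=1894/245 (≈7.7306) theta=124/245 (≈0.5061)
After 4 (thin lens f=-18): x=1894/245 (≈7.7306) theta=2063/2205 (≈0.9356)
After 5 (propagate distance d=30): x=26312/735 (≈35.7986) theta=2063/2205 (≈0.9356)
After 6 (thin lens f=26): x=26312/735 (≈35.7986) theta=-139/315 (≈-0.4413)
After 7 (propagate distance d=11): x=68233/2205 (≈30.9447) theta=-139/315 (≈-0.4413)
After 8 (curved mirror R=110): x=68233/2205 (≈30.9447) theta=-11068/11025 (≈-1.0039)
After 9 (propagate distance d=14 (to screen)): x=62071/3675 (≈16.8901) theta=-11068/11025 (≈-1.0039)
Rounded to 4 decimal places: x = 16.8901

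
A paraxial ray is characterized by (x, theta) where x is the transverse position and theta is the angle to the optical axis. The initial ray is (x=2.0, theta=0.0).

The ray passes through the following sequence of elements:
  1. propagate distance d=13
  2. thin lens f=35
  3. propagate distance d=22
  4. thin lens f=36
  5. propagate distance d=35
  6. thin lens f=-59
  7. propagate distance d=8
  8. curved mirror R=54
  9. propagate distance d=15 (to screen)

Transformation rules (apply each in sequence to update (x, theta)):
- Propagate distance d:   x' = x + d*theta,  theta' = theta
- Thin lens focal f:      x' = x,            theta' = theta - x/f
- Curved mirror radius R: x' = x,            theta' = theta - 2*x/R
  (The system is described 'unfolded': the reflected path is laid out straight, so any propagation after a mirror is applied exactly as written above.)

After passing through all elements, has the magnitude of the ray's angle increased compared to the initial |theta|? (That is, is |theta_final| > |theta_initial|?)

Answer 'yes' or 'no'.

Initial: x=2.0000 theta=0.0000
After 1 (propagate distance d=13): x=2.0000 theta=0.0000
After 2 (thin lens f=35): x=2.0000 theta=-2/35 (≈-0.0571)
After 3 (propagate distance d=22): x=26/35 (≈0.7429) theta=-2/35 (≈-0.0571)
After 4 (thin lens f=36): x=26/35 (≈0.7429) theta=-7/90 (≈-0.0778)
After 5 (propagate distance d=35): x=-1247/630 (≈-1.9794) theta=-7/90 (≈-0.0778)
After 6 (thin lens f=-59): x=-1247/630 (≈-1.9794) theta=-2069/18585 (≈-0.1113)
After 7 (propagate distance d=8): x=-11853/4130 (≈-2.8700) theta=-2069/18585 (≈-0.1113)
After 8 (curved mirror R=54): x=-11853/4130 (≈-2.8700) theta=-187/37170 (≈-0.0050)
After 9 (propagate distance d=15 (to screen)): x=-18247/6195 (≈-2.9454) theta=-187/37170 (≈-0.0050)
|theta_initial|=0.0000 |theta_final|=187/37170 (≈0.0050) -> increased

Answer: yes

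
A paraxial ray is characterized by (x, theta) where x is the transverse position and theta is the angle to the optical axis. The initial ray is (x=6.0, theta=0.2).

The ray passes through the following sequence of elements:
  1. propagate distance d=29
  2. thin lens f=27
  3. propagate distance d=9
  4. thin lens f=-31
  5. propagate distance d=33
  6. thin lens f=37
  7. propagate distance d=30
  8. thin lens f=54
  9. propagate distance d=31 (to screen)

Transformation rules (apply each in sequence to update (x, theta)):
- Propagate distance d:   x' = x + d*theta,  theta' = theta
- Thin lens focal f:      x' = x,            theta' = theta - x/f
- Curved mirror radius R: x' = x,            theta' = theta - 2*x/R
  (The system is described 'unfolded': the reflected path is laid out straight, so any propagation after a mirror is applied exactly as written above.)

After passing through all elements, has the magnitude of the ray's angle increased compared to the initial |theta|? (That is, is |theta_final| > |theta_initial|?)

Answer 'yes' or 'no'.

Answer: yes

Derivation:
Initial: x=6.0000 theta=0.2000
After 1 (propagate distance d=29): x=11.8000 theta=0.2000
After 2 (thin lens f=27): x=11.8000 theta=-32/135 (≈-0.2370)
After 3 (propagate distance d=9): x=29/3 (≈9.6667) theta=-32/135 (≈-0.2370)
After 4 (thin lens f=-31): x=29/3 (≈9.6667) theta=313/4185 (≈0.0748)
After 5 (propagate distance d=33): x=16928/1395 (≈12.1348) theta=313/4185 (≈0.0748)
After 6 (thin lens f=37): x=16928/1395 (≈12.1348) theta=-39203/154845 (≈-0.2532)
After 7 (propagate distance d=30): x=26034/5735 (≈4.5395) theta=-39203/154845 (≈-0.2532)
After 8 (thin lens f=54): x=26034/5735 (≈4.5395) theta=-10444/30969 (≈-0.3372)
After 9 (propagate distance d=31 (to screen)): x=-915902/154845 (≈-5.9150) theta=-10444/30969 (≈-0.3372)
|theta_initial|=0.2000 |theta_final|=10444/30969 (≈0.3372) -> increased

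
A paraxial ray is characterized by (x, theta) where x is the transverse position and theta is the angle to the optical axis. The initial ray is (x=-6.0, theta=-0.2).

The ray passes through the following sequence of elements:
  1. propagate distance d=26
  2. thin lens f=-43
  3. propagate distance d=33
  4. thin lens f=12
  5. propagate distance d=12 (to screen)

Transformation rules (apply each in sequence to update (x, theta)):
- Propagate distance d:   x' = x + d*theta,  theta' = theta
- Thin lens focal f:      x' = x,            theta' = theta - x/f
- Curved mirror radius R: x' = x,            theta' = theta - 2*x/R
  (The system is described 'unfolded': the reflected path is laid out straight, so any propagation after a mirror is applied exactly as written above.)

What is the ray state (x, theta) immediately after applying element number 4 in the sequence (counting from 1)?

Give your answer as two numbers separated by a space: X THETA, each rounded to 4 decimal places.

Initial: x=-6.0000 theta=-0.2000
After 1 (propagate distance d=26): x=-11.2000 theta=-0.2000
After 2 (thin lens f=-43): x=-11.2000 theta=-99/215 (≈-0.4605)
After 3 (propagate distance d=33): x=-1135/43 (≈-26.3953) theta=-99/215 (≈-0.4605)
After 4 (thin lens f=12): x=-1135/43 (≈-26.3953) theta=4487/2580 (≈1.7391)
Rounded to 4 decimal places: x = -26.3953, theta = 1.7391

Answer: -26.3953 1.7391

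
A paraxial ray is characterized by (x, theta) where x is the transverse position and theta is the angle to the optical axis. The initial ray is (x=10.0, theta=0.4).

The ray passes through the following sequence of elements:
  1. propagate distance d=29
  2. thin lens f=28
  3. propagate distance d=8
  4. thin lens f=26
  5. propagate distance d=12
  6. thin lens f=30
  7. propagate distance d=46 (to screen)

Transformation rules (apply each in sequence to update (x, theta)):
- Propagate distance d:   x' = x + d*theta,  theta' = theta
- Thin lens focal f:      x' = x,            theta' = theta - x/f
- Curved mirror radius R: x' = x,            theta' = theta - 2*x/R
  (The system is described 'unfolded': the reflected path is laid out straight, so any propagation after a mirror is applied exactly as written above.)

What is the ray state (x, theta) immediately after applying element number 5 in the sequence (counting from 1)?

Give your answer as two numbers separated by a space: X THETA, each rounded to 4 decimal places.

Initial: x=10.0000 theta=0.4000
After 1 (propagate distance d=29): x=21.6000 theta=0.4000
After 2 (thin lens f=28): x=21.6000 theta=-13/35 (≈-0.3714)
After 3 (propagate distance d=8): x=652/35 (≈18.6286) theta=-13/35 (≈-0.3714)
After 4 (thin lens f=26): x=652/35 (≈18.6286) theta=-99/91 (≈-1.0879)
After 5 (propagate distance d=12): x=2536/455 (≈5.5736) theta=-99/91 (≈-1.0879)
Rounded to 4 decimal places: x = 5.5736, theta = -1.0879

Answer: 5.5736 -1.0879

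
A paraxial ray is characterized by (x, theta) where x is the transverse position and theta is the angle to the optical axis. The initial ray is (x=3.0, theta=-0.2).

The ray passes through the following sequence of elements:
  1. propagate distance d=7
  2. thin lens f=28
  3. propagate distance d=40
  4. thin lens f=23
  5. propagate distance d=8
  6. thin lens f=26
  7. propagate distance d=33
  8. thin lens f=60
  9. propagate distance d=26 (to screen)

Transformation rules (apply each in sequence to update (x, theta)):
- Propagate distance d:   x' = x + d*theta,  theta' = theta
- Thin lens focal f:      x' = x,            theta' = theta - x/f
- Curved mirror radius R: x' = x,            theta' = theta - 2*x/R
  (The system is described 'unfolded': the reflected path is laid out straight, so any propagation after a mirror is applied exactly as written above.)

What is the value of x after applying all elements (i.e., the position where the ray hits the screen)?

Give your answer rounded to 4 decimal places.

Initial: x=3.0000 theta=-0.2000
After 1 (propagate distance d=7): x=1.6000 theta=-0.2000
After 2 (thin lens f=28): x=1.6000 theta=-9/35 (≈-0.2571)
After 3 (propagate distance d=40): x=-304/35 (≈-8.6857) theta=-9/35 (≈-0.2571)
After 4 (thin lens f=23): x=-304/35 (≈-8.6857) theta=97/805 (≈0.1205)
After 5 (propagate distance d=8): x=-888/115 (≈-7.7217) theta=97/805 (≈0.1205)
After 6 (thin lens f=26): x=-888/115 (≈-7.7217) theta=4369/10465 (≈0.4175)
After 7 (propagate distance d=33): x=63369/10465 (≈6.0553) theta=4369/10465 (≈0.4175)
After 8 (thin lens f=60): x=63369/10465 (≈6.0553) theta=66257/209300 (≈0.3166)
After 9 (propagate distance d=26 (to screen)): x=1495031/104650 (≈14.2860) theta=66257/209300 (≈0.3166)
Rounded to 4 decimal places: x = 14.2860

Answer: 14.2860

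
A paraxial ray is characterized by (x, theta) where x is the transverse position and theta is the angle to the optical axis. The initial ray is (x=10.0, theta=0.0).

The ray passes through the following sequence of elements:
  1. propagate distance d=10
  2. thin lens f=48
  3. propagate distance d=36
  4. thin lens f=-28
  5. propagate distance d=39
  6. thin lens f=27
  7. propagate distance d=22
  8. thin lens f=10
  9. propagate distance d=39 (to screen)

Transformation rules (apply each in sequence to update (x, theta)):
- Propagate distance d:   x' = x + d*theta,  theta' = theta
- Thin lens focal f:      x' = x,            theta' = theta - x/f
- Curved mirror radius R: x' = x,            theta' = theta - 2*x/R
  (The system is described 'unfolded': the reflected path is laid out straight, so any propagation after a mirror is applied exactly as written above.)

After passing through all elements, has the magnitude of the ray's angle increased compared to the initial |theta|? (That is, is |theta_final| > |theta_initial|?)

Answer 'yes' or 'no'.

Initial: x=10.0000 theta=0.0000
After 1 (propagate distance d=10): x=10.0000 theta=0.0000
After 2 (thin lens f=48): x=10.0000 theta=-5/24 (≈-0.2083)
After 3 (propagate distance d=36): x=2.5000 theta=-5/24 (≈-0.2083)
After 4 (thin lens f=-28): x=2.5000 theta=-5/42 (≈-0.1190)
After 5 (propagate distance d=39): x=-15/7 (≈-2.1429) theta=-5/42 (≈-0.1190)
After 6 (thin lens f=27): x=-15/7 (≈-2.1429) theta=-5/126 (≈-0.0397)
After 7 (propagate distance d=22): x=-190/63 (≈-3.0159) theta=-5/126 (≈-0.0397)
After 8 (thin lens f=10): x=-190/63 (≈-3.0159) theta=11/42 (≈0.2619)
After 9 (propagate distance d=39 (to screen)): x=907/126 (≈7.1984) theta=11/42 (≈0.2619)
|theta_initial|=0.0000 |theta_final|=11/42 (≈0.2619) -> increased

Answer: yes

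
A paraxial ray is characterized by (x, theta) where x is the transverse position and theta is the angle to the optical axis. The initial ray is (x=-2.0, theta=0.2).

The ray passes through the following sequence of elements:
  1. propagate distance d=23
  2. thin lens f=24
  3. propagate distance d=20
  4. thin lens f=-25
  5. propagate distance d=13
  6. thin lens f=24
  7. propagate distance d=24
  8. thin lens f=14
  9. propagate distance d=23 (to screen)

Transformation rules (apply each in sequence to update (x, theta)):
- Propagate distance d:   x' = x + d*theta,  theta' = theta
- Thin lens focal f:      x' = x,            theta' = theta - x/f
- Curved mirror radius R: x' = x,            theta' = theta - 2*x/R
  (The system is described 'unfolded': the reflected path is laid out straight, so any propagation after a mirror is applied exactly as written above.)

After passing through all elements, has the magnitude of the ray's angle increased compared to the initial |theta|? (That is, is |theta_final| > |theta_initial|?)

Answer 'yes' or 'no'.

Answer: yes

Derivation:
Initial: x=-2.0000 theta=0.2000
After 1 (propagate distance d=23): x=2.6000 theta=0.2000
After 2 (thin lens f=24): x=2.6000 theta=11/120 (≈0.0917)
After 3 (propagate distance d=20): x=133/30 (≈4.4333) theta=11/120 (≈0.0917)
After 4 (thin lens f=-25): x=133/30 (≈4.4333) theta=0.2690
After 5 (propagate distance d=13): x=23791/3000 (≈7.9303) theta=0.2690
After 6 (thin lens f=24): x=23791/3000 (≈7.9303) theta=-4423/72000 (≈-0.0614)
After 7 (propagate distance d=24): x=6.4560 theta=-4423/72000 (≈-0.0614)
After 8 (thin lens f=14): x=6.4560 theta=-263377/504000 (≈-0.5226)
After 9 (propagate distance d=23 (to screen)): x=-2803847/504000 (≈-5.5632) theta=-263377/504000 (≈-0.5226)
|theta_initial|=0.2000 |theta_final|=263377/504000 (≈0.5226) -> increased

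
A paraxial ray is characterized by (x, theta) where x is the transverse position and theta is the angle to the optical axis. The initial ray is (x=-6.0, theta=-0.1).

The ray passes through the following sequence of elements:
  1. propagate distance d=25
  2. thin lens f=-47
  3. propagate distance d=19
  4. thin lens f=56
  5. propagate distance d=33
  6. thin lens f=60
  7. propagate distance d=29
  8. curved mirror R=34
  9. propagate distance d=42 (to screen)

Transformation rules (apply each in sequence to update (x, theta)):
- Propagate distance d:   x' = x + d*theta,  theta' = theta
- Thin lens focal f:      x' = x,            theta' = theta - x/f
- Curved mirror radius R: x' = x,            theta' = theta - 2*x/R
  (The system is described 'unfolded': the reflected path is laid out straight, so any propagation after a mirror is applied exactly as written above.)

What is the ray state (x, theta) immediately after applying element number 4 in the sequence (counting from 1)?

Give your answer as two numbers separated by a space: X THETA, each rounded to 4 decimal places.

Initial: x=-6.0000 theta=-0.1000
After 1 (propagate distance d=25): x=-8.5000 theta=-0.1000
After 2 (thin lens f=-47): x=-8.5000 theta=-66/235 (≈-0.2809)
After 3 (propagate distance d=19): x=-6503/470 (≈-13.8362) theta=-66/235 (≈-0.2809)
After 4 (thin lens f=56): x=-6503/470 (≈-13.8362) theta=-127/3760 (≈-0.0338)
Rounded to 4 decimal places: x = -13.8362, theta = -0.0338

Answer: -13.8362 -0.0338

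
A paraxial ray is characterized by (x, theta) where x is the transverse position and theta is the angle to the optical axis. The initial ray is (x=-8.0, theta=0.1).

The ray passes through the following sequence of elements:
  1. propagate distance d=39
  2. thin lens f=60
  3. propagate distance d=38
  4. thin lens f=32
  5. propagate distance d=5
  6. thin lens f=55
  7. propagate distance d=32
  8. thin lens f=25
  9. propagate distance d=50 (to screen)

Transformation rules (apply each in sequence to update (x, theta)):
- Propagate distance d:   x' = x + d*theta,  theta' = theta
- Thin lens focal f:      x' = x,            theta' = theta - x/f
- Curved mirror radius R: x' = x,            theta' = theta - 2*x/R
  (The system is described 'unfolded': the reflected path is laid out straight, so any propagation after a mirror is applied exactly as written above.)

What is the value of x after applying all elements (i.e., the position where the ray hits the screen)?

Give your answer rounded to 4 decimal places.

Answer: -1.9510

Derivation:
Initial: x=-8.0000 theta=0.1000
After 1 (propagate distance d=39): x=-4.1000 theta=0.1000
After 2 (thin lens f=60): x=-4.1000 theta=101/600 (≈0.1683)
After 3 (propagate distance d=38): x=689/300 (≈2.2967) theta=101/600 (≈0.1683)
After 4 (thin lens f=32): x=689/300 (≈2.2967) theta=309/3200 (≈0.0966)
After 5 (propagate distance d=5): x=26683/9600 (≈2.7795) theta=309/3200 (≈0.0966)
After 6 (thin lens f=55): x=26683/9600 (≈2.7795) theta=12151/264000 (≈0.0460)
After 7 (propagate distance d=32): x=2245229/528000 (≈4.2523) theta=12151/264000 (≈0.0460)
After 8 (thin lens f=25): x=2245229/528000 (≈4.2523) theta=-545893/4400000 (≈-0.1241)
After 9 (propagate distance d=50 (to screen)): x=-1030129/528000 (≈-1.9510) theta=-545893/4400000 (≈-0.1241)
Rounded to 4 decimal places: x = -1.9510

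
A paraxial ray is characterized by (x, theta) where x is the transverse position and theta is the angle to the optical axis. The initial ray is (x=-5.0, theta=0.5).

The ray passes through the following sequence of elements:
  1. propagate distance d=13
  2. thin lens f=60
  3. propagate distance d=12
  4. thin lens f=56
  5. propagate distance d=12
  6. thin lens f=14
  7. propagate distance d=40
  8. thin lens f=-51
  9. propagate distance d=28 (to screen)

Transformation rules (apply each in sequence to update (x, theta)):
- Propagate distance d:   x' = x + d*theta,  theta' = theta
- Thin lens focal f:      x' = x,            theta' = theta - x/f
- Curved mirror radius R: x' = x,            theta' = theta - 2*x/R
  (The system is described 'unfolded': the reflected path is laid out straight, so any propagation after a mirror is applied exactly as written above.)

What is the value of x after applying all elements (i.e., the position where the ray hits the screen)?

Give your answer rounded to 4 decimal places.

Initial: x=-5.0000 theta=0.5000
After 1 (propagate distance d=13): x=1.5000 theta=0.5000
After 2 (thin lens f=60): x=1.5000 theta=0.4750
After 3 (propagate distance d=12): x=7.2000 theta=0.4750
After 4 (thin lens f=56): x=7.2000 theta=97/280 (≈0.3464)
After 5 (propagate distance d=12): x=159/14 (≈11.3571) theta=97/280 (≈0.3464)
After 6 (thin lens f=14): x=159/14 (≈11.3571) theta=-911/1960 (≈-0.4648)
After 7 (propagate distance d=40): x=-709/98 (≈-7.2347) theta=-911/1960 (≈-0.4648)
After 8 (thin lens f=-51): x=-709/98 (≈-7.2347) theta=-8663/14280 (≈-0.6067)
After 9 (propagate distance d=28 (to screen)): x=-302641/12495 (≈-24.2210) theta=-8663/14280 (≈-0.6067)
Rounded to 4 decimal places: x = -24.2210

Answer: -24.2210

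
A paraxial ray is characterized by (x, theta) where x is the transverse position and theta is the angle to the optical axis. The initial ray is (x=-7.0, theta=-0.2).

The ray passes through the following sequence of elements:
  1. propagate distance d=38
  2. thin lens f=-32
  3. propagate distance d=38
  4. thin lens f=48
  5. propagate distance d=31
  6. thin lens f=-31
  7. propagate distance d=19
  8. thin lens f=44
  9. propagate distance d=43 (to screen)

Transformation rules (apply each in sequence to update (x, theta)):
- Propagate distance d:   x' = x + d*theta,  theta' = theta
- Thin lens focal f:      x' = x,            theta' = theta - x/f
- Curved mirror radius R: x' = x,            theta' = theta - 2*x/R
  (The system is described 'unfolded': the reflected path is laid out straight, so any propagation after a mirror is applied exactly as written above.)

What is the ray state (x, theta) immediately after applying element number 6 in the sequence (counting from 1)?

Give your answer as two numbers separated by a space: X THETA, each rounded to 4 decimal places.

Initial: x=-7.0000 theta=-0.2000
After 1 (propagate distance d=38): x=-14.6000 theta=-0.2000
After 2 (thin lens f=-32): x=-14.6000 theta=-21/32 (≈-0.6563)
After 3 (propagate distance d=38): x=-39.5375 theta=-21/32 (≈-0.6563)
After 4 (thin lens f=48): x=-39.5375 theta=643/3840 (≈0.1674)
After 5 (propagate distance d=31): x=-131891/3840 (≈-34.3466) theta=643/3840 (≈0.1674)
After 6 (thin lens f=-31): x=-131891/3840 (≈-34.3466) theta=-55979/59520 (≈-0.9405)
Rounded to 4 decimal places: x = -34.3466, theta = -0.9405

Answer: -34.3466 -0.9405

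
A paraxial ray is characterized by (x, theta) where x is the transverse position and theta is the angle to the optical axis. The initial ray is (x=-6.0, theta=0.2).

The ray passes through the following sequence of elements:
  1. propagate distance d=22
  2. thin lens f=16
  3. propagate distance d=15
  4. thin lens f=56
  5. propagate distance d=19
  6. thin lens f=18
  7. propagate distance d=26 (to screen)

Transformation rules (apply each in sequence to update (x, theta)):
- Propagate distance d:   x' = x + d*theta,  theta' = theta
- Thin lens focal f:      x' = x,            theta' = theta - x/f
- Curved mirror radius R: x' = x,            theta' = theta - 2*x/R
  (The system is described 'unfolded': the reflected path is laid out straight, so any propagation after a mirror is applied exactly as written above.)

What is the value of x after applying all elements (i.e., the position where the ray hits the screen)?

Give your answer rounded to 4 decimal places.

Answer: 3.0687

Derivation:
Initial: x=-6.0000 theta=0.2000
After 1 (propagate distance d=22): x=-1.6000 theta=0.2000
After 2 (thin lens f=16): x=-1.6000 theta=0.3000
After 3 (propagate distance d=15): x=2.9000 theta=0.3000
After 4 (thin lens f=56): x=2.9000 theta=139/560 (≈0.2482)
After 5 (propagate distance d=19): x=853/112 (≈7.6161) theta=139/560 (≈0.2482)
After 6 (thin lens f=18): x=853/112 (≈7.6161) theta=-1763/10080 (≈-0.1749)
After 7 (propagate distance d=26 (to screen)): x=7733/2520 (≈3.0687) theta=-1763/10080 (≈-0.1749)
Rounded to 4 decimal places: x = 3.0687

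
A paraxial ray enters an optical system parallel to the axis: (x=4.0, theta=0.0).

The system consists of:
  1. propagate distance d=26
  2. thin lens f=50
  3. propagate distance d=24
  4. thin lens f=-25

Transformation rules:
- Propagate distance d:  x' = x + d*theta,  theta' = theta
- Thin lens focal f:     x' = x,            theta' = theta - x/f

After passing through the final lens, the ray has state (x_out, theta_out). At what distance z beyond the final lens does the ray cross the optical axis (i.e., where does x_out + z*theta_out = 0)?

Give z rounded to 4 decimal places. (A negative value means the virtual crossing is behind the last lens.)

Answer: -650.0000

Derivation:
Initial: x=4.0000 theta=0.0000
After 1 (propagate distance d=26): x=4.0000 theta=0.0000
After 2 (thin lens f=50): x=4.0000 theta=-0.0800
After 3 (propagate distance d=24): x=2.0800 theta=-0.0800
After 4 (thin lens f=-25): x=2.0800 theta=0.0032
z_focus = -x_out/theta_out = -(2.0800)/(0.0032) = -650.0000
Rounded to 4 decimal places: z = -650.0000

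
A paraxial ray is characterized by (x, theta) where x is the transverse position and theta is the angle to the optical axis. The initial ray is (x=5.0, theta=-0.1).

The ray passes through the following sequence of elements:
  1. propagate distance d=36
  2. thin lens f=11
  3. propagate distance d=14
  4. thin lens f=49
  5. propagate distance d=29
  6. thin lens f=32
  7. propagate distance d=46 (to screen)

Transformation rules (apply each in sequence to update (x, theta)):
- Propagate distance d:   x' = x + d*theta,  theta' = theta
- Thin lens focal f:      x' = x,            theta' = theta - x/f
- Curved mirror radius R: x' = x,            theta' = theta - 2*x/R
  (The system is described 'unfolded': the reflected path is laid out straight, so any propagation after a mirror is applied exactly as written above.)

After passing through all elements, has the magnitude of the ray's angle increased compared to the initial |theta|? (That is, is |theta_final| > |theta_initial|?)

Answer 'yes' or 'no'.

Answer: no

Derivation:
Initial: x=5.0000 theta=-0.1000
After 1 (propagate distance d=36): x=1.4000 theta=-0.1000
After 2 (thin lens f=11): x=1.4000 theta=-5/22 (≈-0.2273)
After 3 (propagate distance d=14): x=-98/55 (≈-1.7818) theta=-5/22 (≈-0.2273)
After 4 (thin lens f=49): x=-98/55 (≈-1.7818) theta=-21/110 (≈-0.1909)
After 5 (propagate distance d=29): x=-161/22 (≈-7.3182) theta=-21/110 (≈-0.1909)
After 6 (thin lens f=32): x=-161/22 (≈-7.3182) theta=133/3520 (≈0.0378)
After 7 (propagate distance d=46 (to screen)): x=-9821/1760 (≈-5.5801) theta=133/3520 (≈0.0378)
|theta_initial|=0.1000 |theta_final|=133/3520 (≈0.0378) -> not increased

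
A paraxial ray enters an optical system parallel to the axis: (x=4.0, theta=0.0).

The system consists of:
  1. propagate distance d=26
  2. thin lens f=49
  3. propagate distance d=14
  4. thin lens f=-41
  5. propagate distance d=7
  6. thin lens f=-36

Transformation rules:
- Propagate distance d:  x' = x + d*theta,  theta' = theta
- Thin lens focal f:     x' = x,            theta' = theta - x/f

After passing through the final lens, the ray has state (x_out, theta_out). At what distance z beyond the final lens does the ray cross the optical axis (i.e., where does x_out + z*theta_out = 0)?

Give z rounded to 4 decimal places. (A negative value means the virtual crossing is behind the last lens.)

Initial: x=4.0000 theta=0.0000
After 1 (propagate distance d=26): x=4.0000 theta=0.0000
After 2 (thin lens f=49): x=4.0000 theta=-4/49 (≈-0.0816)
After 3 (propagate distance d=14): x=20/7 (≈2.8571) theta=-4/49 (≈-0.0816)
After 4 (thin lens f=-41): x=20/7 (≈2.8571) theta=-24/2009 (≈-0.0119)
After 5 (propagate distance d=7): x=796/287 (≈2.7735) theta=-24/2009 (≈-0.0119)
After 6 (thin lens f=-36): x=796/287 (≈2.7735) theta=1177/18081 (≈0.0651)
z_focus = -x_out/theta_out = -(796/287)/(1177/18081) = -50148/1177 ≈ -42.6066
Rounded to 4 decimal places: z = -42.6066

Answer: -42.6066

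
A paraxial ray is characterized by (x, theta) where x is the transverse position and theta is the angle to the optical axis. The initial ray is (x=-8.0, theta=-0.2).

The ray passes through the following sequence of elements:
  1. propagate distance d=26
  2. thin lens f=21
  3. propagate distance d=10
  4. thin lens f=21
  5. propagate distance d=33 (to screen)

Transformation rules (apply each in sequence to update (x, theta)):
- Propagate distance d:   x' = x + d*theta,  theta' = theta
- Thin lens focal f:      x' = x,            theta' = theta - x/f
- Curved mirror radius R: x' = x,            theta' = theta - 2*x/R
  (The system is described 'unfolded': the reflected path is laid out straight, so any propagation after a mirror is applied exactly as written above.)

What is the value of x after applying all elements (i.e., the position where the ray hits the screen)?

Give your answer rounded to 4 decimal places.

Answer: 19.2367

Derivation:
Initial: x=-8.0000 theta=-0.2000
After 1 (propagate distance d=26): x=-13.2000 theta=-0.2000
After 2 (thin lens f=21): x=-13.2000 theta=3/7 (≈0.4286)
After 3 (propagate distance d=10): x=-312/35 (≈-8.9143) theta=3/7 (≈0.4286)
After 4 (thin lens f=21): x=-312/35 (≈-8.9143) theta=209/245 (≈0.8531)
After 5 (propagate distance d=33 (to screen)): x=4713/245 (≈19.2367) theta=209/245 (≈0.8531)
Rounded to 4 decimal places: x = 19.2367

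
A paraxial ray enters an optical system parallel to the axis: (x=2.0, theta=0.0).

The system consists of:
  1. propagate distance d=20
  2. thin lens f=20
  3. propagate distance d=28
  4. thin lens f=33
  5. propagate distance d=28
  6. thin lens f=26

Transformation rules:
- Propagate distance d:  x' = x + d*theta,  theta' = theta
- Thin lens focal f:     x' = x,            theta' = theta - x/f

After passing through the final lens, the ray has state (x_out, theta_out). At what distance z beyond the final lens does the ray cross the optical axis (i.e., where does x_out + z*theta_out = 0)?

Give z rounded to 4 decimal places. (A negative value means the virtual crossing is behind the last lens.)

Answer: 79.8217

Derivation:
Initial: x=2.0000 theta=0.0000
After 1 (propagate distance d=20): x=2.0000 theta=0.0000
After 2 (thin lens f=20): x=2.0000 theta=-0.1000
After 3 (propagate distance d=28): x=-0.8000 theta=-0.1000
After 4 (thin lens f=33): x=-0.8000 theta=-5/66 (≈-0.0758)
After 5 (propagate distance d=28): x=-482/165 (≈-2.9212) theta=-5/66 (≈-0.0758)
After 6 (thin lens f=26): x=-482/165 (≈-2.9212) theta=157/4290 (≈0.0366)
z_focus = -x_out/theta_out = -(-482/165)/(157/4290) = 12532/157 ≈ 79.8217
Rounded to 4 decimal places: z = 79.8217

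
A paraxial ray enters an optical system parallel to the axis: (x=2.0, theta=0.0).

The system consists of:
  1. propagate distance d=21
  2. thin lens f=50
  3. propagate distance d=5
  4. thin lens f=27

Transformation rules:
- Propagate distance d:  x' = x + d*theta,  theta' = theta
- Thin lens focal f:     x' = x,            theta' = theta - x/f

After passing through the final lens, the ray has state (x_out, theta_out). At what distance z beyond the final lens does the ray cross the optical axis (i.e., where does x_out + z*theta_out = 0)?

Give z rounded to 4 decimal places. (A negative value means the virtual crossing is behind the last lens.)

Initial: x=2.0000 theta=0.0000
After 1 (propagate distance d=21): x=2.0000 theta=0.0000
After 2 (thin lens f=50): x=2.0000 theta=-0.0400
After 3 (propagate distance d=5): x=1.8000 theta=-0.0400
After 4 (thin lens f=27): x=1.8000 theta=-8/75 (≈-0.1067)
z_focus = -x_out/theta_out = -(1.8000)/(-8/75) = 16.8750
Rounded to 4 decimal places: z = 16.8750

Answer: 16.8750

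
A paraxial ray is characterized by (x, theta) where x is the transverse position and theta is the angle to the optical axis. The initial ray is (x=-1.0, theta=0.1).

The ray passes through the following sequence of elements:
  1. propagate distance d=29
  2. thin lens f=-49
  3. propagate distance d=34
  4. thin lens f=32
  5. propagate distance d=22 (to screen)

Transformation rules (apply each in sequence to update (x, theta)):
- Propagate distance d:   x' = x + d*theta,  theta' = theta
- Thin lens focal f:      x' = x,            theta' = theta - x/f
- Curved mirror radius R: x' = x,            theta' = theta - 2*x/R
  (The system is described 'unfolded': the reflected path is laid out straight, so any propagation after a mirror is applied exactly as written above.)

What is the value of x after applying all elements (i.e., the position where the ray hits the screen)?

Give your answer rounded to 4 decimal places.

Answer: 5.1213

Derivation:
Initial: x=-1.0000 theta=0.1000
After 1 (propagate distance d=29): x=1.9000 theta=0.1000
After 2 (thin lens f=-49): x=1.9000 theta=34/245 (≈0.1388)
After 3 (propagate distance d=34): x=3243/490 (≈6.6184) theta=34/245 (≈0.1388)
After 4 (thin lens f=32): x=3243/490 (≈6.6184) theta=-1067/15680 (≈-0.0680)
After 5 (propagate distance d=22 (to screen)): x=40151/7840 (≈5.1213) theta=-1067/15680 (≈-0.0680)
Rounded to 4 decimal places: x = 5.1213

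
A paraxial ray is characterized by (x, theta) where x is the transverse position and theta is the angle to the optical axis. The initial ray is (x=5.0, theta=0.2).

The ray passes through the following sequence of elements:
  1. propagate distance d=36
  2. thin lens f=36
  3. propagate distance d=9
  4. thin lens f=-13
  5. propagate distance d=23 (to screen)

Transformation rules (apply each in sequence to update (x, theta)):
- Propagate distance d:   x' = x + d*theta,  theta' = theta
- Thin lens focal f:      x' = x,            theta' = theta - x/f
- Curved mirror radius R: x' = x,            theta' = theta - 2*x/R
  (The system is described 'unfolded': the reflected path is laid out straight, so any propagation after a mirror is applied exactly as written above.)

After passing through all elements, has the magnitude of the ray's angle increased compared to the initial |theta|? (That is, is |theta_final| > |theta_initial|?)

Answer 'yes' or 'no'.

Answer: yes

Derivation:
Initial: x=5.0000 theta=0.2000
After 1 (propagate distance d=36): x=12.2000 theta=0.2000
After 2 (thin lens f=36): x=12.2000 theta=-5/36 (≈-0.1389)
After 3 (propagate distance d=9): x=10.9500 theta=-5/36 (≈-0.1389)
After 4 (thin lens f=-13): x=10.9500 theta=823/1170 (≈0.7034)
After 5 (propagate distance d=23 (to screen)): x=63481/2340 (≈27.1286) theta=823/1170 (≈0.7034)
|theta_initial|=0.2000 |theta_final|=823/1170 (≈0.7034) -> increased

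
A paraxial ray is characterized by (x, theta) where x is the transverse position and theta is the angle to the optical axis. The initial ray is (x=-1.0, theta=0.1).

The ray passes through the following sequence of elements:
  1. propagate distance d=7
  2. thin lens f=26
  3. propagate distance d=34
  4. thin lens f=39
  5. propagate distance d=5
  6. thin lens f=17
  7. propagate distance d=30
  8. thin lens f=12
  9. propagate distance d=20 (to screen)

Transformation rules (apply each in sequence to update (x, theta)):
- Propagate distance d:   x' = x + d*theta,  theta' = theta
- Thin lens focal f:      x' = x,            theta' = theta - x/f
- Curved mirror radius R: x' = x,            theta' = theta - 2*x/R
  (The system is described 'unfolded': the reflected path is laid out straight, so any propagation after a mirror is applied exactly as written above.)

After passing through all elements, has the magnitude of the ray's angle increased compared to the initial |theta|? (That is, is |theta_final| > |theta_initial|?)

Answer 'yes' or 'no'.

Answer: no

Derivation:
Initial: x=-1.0000 theta=0.1000
After 1 (propagate distance d=7): x=-0.3000 theta=0.1000
After 2 (thin lens f=26): x=-0.3000 theta=29/260 (≈0.1115)
After 3 (propagate distance d=34): x=227/65 (≈3.4923) theta=29/260 (≈0.1115)
After 4 (thin lens f=39): x=227/65 (≈3.4923) theta=223/10140 (≈0.0220)
After 5 (propagate distance d=5): x=36527/10140 (≈3.6023) theta=223/10140 (≈0.0220)
After 6 (thin lens f=17): x=36527/10140 (≈3.6023) theta=-2728/14365 (≈-0.1899)
After 7 (propagate distance d=30): x=-361121/172380 (≈-2.0949) theta=-2728/14365 (≈-0.1899)
After 8 (thin lens f=12): x=-361121/172380 (≈-2.0949) theta=-31711/2068560 (≈-0.0153)
After 9 (propagate distance d=20 (to screen)): x=-36527/15210 (≈-2.4015) theta=-31711/2068560 (≈-0.0153)
|theta_initial|=0.1000 |theta_final|=31711/2068560 (≈0.0153) -> not increased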